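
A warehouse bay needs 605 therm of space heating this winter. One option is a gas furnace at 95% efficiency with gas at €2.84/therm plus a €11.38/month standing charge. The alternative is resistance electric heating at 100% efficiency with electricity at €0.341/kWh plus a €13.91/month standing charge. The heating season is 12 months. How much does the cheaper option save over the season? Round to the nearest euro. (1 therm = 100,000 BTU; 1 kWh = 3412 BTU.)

Heat load = 605 therm × 100,000 = 60,500,000 BTU
Gas: input = 60,500,000 / 0.95 = 63,684,211 BTU = 636.8 therm → 636.8 × €2.84 = €1,808.63; + 12 × €11.38 standing = €1,945.19
Electric: 60,500,000 BTU / 3412 = 17,730 kWh → × €0.341 = €6,046.45; + 12 × €13.91 standing = €6,213.37
Difference = |€1,945.19 − €6,213.37| = €4,268.18 ≈ €4268

€4268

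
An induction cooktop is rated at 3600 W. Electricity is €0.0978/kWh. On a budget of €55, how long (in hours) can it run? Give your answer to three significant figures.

Energy budget = €55 / €0.0978 per kWh = 562.4 kWh = 562,372 Wh
Runtime = 562,372 Wh / 3600 W = 156.2 h

156 h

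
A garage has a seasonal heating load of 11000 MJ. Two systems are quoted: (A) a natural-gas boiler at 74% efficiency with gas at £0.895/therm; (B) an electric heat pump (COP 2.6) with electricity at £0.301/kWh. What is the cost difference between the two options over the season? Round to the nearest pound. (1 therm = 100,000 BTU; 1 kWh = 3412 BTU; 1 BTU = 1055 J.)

£228

Heat load = 11000 MJ = 11,000,000,000 J / 1055 = 10,426,540 BTU
Gas: input = 10,426,540 / 0.74 = 14,089,919 BTU = 140.9 therm → 140.9 × £0.895 = £126.10
Heat pump: 10,426,540 BTU / 3412 = 3,056 kWh heat; / 2.6 = 1,175 kWh in → × £0.301 = £353.77
Difference = |£126.10 − £353.77| = £227.67 ≈ £228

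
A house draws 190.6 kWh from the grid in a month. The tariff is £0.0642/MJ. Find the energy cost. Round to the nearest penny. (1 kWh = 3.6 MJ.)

190.6 kWh × (3.6 MJ/kWh) = 686.2 MJ
Cost = 686.2 MJ × £0.0642/MJ = £44.05

£44.05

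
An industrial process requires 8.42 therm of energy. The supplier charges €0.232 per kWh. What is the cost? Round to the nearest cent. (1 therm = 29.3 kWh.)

€57.24

8.42 therm × (29.3 kWh/therm) = 246.7 kWh
Cost = 246.7 kWh × €0.232/kWh = €57.24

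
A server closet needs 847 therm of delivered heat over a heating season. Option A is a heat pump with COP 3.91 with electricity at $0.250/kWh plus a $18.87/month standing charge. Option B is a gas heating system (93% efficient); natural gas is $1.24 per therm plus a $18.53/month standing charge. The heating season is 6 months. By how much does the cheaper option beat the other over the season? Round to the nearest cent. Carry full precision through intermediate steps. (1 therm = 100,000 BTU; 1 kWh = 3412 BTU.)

Heat load = 847 therm × 100,000 = 84,700,000 BTU
Gas: input = 84,700,000 / 0.93 = 91,075,269 BTU = 910.8 therm → 910.8 × $1.24 = $1,129.33; + 6 × $18.53 standing = $1,240.51
Heat pump: 84,700,000 BTU / 3412 = 24,820 kWh heat; / 3.91 = 6,349 kWh in → × $0.250 = $1,587.22; + 6 × $18.87 standing = $1,700.44
Difference = |$1,240.51 − $1,700.44| = $459.93

$459.93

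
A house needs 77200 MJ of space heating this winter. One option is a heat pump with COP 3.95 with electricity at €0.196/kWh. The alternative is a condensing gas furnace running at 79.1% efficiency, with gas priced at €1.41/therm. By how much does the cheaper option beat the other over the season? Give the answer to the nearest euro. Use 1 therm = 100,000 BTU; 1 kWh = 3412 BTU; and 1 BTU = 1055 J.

€240

Heat load = 77200 MJ = 77,200,000,000 J / 1055 = 73,175,355 BTU
Gas: input = 73,175,355 / 0.791 = 92,509,931 BTU = 925.1 therm → 925.1 × €1.41 = €1,304.39
Heat pump: 73,175,355 BTU / 3412 = 21,450 kWh heat; / 3.95 = 5,429 kWh in → × €0.196 = €1,064.18
Difference = |€1,304.39 − €1,064.18| = €240.21 ≈ €240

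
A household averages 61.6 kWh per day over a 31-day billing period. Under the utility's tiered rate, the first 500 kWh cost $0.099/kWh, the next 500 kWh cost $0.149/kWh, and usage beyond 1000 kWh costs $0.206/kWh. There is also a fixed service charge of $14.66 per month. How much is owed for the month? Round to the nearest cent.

$326.04

Usage = 61.6 kWh/day × 31 days = 1909.6 kWh
First 500 kWh × $0.099 = $49.50
Next 500 kWh × $0.149 = $74.50
Remaining 909.6 kWh × $0.206 = $187.38
Energy charge = $311.38; + service $14.66 = $326.04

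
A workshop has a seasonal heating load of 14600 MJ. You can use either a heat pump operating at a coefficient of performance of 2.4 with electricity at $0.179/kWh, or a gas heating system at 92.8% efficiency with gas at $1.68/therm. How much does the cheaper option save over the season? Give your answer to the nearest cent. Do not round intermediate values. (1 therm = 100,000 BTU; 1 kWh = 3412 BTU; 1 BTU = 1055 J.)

$51.97

Heat load = 14600 MJ = 14,600,000,000 J / 1055 = 13,838,863 BTU
Gas: input = 13,838,863 / 0.928 = 14,912,567 BTU = 149.1 therm → 149.1 × $1.68 = $250.53
Heat pump: 13,838,863 BTU / 3412 = 4,056 kWh heat; / 2.4 = 1,690 kWh in → × $0.179 = $302.51
Difference = |$250.53 − $302.51| = $51.97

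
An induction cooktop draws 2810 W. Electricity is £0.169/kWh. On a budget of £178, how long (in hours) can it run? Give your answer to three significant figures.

375 h

Energy budget = £178 / £0.169 per kWh = 1,053 kWh = 1,053,254 Wh
Runtime = 1,053,254 Wh / 2810 W = 374.8 h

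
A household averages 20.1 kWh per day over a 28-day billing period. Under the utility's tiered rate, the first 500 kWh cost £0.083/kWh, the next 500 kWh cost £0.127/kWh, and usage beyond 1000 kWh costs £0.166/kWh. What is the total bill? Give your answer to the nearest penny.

£49.48

Usage = 20.1 kWh/day × 28 days = 562.8 kWh
First 500 kWh × £0.083 = £41.50
Next 62.8 kWh × £0.127 = £7.98
Remaining tier: 0 kWh (not reached)
Total = £49.48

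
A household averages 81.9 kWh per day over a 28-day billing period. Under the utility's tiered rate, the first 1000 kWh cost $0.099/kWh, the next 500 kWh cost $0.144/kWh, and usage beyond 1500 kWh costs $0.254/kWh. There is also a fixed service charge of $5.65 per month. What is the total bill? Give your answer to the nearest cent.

Usage = 81.9 kWh/day × 28 days = 2293.2 kWh
First 1000 kWh × $0.099 = $99.00
Next 500 kWh × $0.144 = $72.00
Remaining 793.2 kWh × $0.254 = $201.47
Energy charge = $372.47; + service $5.65 = $378.12

$378.12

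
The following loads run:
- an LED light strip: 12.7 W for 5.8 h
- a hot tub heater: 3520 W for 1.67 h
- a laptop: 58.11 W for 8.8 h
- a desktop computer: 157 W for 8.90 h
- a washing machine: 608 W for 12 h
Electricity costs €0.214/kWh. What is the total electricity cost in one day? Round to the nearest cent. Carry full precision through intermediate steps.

LED light strip: 12.7 W × 5.8 h = 74 Wh = 0.07366 kWh
hot tub heater: 3520 W × 1.67 h = 5,878 Wh = 5.878 kWh
laptop: 58.11 W × 8.8 h = 511 Wh = 0.5114 kWh
desktop computer: 157 W × 8.90 h = 1,397 Wh = 1.397 kWh
washing machine: 608 W × 12 h = 7,296 Wh = 7.296 kWh
Total energy = 0.07366 + 5.878 + 0.5114 + 1.397 + 7.296 = 15.16 kWh
Cost = 15.16 kWh × €0.214 = €3.24

€3.24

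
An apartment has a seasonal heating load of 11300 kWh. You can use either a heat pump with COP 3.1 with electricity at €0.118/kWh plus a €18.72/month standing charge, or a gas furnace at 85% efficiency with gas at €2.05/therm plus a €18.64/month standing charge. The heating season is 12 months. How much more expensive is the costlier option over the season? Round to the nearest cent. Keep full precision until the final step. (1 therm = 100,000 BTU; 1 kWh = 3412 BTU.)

Heat load = 11300 kWh × 3412 = 38,555,600 BTU
Gas: input = 38,555,600 / 0.85 = 45,359,529 BTU = 453.6 therm → 453.6 × €2.05 = €929.87; + 12 × €18.64 standing = €1,153.55
Heat pump: 38,555,600 BTU / 3412 = 11,300 kWh heat; / 3.1 = 3,645 kWh in → × €0.118 = €430.13; + 12 × €18.72 standing = €654.77
Difference = |€1,153.55 − €654.77| = €498.78

€498.78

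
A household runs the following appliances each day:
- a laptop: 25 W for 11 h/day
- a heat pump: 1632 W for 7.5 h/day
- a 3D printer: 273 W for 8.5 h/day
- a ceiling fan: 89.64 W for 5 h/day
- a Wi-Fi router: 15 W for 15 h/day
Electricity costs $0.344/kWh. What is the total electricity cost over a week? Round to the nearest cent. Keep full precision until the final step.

$37.34

laptop: 25 W × 11 h × 7 d = 1,925 Wh = 1.925 kWh
heat pump: 1632 W × 7.5 h × 7 d = 85,680 Wh = 85.68 kWh
3D printer: 273 W × 8.5 h × 7 d = 16,244 Wh = 16.24 kWh
ceiling fan: 89.64 W × 5 h × 7 d = 3,137 Wh = 3.137 kWh
Wi-Fi router: 15 W × 15 h × 7 d = 1,575 Wh = 1.575 kWh
Total energy = 1.925 + 85.68 + 16.24 + 3.137 + 1.575 = 108.6 kWh
Cost = 108.6 kWh × $0.344 = $37.34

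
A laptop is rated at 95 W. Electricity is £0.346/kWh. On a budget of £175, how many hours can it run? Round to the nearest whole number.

5324 h

Energy budget = £175 / £0.346 per kWh = 505.8 kWh = 505,780 Wh
Runtime = 505,780 Wh / 95 W = 5,324 h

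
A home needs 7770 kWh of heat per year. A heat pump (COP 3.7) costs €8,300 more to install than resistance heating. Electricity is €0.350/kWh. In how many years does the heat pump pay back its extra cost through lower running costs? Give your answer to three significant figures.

4.18 years

Resistance: 7770 kWh × €0.350 = €2,719.50/yr
Heat pump: 7770 / 3.7 = 2100 kWh in → × €0.350 = €735.00/yr
Annual savings = €1,984.50
Payback = €8,300 / €1,984.50 = 4.18 years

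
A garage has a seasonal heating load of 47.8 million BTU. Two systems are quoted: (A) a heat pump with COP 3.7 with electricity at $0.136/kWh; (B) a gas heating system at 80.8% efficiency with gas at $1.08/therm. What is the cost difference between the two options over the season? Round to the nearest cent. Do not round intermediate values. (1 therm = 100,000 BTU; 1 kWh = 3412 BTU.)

Heat load = 47.8 × 10⁶ BTU = 47,800,000 BTU
Gas: input = 47,800,000 / 0.808 = 59,158,416 BTU = 591.6 therm → 591.6 × $1.08 = $638.91
Heat pump: 47,800,000 BTU / 3412 = 14,010 kWh heat; / 3.7 = 3,786 kWh in → × $0.136 = $514.94
Difference = |$638.91 − $514.94| = $123.97

$123.97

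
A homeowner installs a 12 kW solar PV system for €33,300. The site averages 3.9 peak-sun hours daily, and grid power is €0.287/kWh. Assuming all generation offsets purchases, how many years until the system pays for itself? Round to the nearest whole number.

Daily generation = 12 kW × 3.9 h = 46.8 kWh
Annual generation = 46.8 × 365 = 17082 kWh
Annual savings = 17082 × €0.287 = €4,902.53
Payback = €33,300 / €4,902.53 = 6.79 years

7 years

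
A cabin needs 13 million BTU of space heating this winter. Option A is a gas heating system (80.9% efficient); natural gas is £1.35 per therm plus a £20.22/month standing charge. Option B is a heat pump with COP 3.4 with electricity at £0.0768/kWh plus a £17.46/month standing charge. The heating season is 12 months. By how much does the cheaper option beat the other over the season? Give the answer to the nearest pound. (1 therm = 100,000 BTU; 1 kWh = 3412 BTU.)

Heat load = 13 × 10⁶ BTU = 13,000,000 BTU
Gas: input = 13,000,000 / 0.809 = 16,069,221 BTU = 160.7 therm → 160.7 × £1.35 = £216.93; + 12 × £20.22 standing = £459.57
Heat pump: 13,000,000 BTU / 3412 = 3,810 kWh heat; / 3.4 = 1,121 kWh in → × £0.0768 = £86.06; + 12 × £17.46 standing = £295.58
Difference = |£459.57 − £295.58| = £163.99 ≈ £164

£164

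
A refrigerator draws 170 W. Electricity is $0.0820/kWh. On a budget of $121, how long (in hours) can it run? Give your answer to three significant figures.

8680 h

Energy budget = $121 / $0.0820 per kWh = 1,476 kWh = 1,475,610 Wh
Runtime = 1,475,610 Wh / 170 W = 8,680 h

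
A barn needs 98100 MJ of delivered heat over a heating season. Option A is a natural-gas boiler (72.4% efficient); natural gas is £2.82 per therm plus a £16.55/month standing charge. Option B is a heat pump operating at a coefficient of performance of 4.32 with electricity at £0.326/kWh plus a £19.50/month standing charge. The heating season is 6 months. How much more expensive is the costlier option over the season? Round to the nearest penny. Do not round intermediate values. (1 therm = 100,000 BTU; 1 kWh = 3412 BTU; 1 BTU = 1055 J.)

Heat load = 98100 MJ = 98,100,000,000 J / 1055 = 92,985,782 BTU
Gas: input = 92,985,782 / 0.724 = 128,433,401 BTU = 1,284 therm → 1,284 × £2.82 = £3,621.82; + 6 × £16.55 standing = £3,721.12
Heat pump: 92,985,782 BTU / 3412 = 27,250 kWh heat; / 4.32 = 6,308 kWh in → × £0.326 = £2,056.56; + 6 × £19.50 standing = £2,173.56
Difference = |£3,721.12 − £2,173.56| = £1,547.56

£1547.56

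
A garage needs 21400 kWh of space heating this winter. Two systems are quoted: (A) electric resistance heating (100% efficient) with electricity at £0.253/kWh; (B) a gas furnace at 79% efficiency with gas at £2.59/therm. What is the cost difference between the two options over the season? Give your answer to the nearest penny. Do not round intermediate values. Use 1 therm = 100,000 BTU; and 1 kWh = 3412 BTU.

Heat load = 21400 kWh × 3412 = 73,016,800 BTU
Gas: input = 73,016,800 / 0.79 = 92,426,329 BTU = 924.3 therm → 924.3 × £2.59 = £2,393.84
Electric: 73,016,800 BTU / 3412 = 21,400 kWh → × £0.253 = £5,414.20
Difference = |£2,393.84 − £5,414.20| = £3,020.36

£3020.36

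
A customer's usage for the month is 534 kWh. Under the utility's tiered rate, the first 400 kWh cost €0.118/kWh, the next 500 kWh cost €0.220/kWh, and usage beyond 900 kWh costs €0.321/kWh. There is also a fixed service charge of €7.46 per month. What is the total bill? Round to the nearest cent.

€84.14

First 400 kWh × €0.118 = €47.20
Next 134 kWh × €0.220 = €29.48
Remaining tier: 0 kWh (not reached)
Energy charge = €76.68; + service €7.46 = €84.14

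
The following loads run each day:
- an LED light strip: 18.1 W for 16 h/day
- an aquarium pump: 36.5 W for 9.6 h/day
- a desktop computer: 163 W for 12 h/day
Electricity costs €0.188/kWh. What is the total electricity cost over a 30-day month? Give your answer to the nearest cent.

LED light strip: 18.1 W × 16 h × 30 d = 8,688 Wh = 8.688 kWh
aquarium pump: 36.5 W × 9.6 h × 30 d = 10,512 Wh = 10.51 kWh
desktop computer: 163 W × 12 h × 30 d = 58,680 Wh = 58.68 kWh
Total energy = 8.688 + 10.51 + 58.68 = 77.88 kWh
Cost = 77.88 kWh × €0.188 = €14.64

€14.64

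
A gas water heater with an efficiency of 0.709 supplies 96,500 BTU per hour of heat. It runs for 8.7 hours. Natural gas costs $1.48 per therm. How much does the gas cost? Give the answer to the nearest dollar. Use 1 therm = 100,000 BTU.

$18

Heat delivered = 96,500 BTU/h × 8.7 h = 839,550 BTU
Gas input = 839,550 / 0.709 = 1,184,133 BTU
= 1,184,133 / 100,000 = 11.84 therm
Cost = 11.84 × $1.48/therm = $17.53 ≈ $18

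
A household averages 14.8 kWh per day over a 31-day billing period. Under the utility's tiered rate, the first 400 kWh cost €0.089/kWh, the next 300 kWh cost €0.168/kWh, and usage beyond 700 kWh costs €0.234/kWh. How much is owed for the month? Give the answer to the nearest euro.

Usage = 14.8 kWh/day × 31 days = 458.8 kWh
First 400 kWh × €0.089 = €35.60
Next 58.8 kWh × €0.168 = €9.88
Remaining tier: 0 kWh (not reached)
Total = €45.48 ≈ €45

€45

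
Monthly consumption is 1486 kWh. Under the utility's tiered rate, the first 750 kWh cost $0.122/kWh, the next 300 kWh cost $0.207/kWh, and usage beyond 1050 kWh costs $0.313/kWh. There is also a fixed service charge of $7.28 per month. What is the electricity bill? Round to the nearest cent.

First 750 kWh × $0.122 = $91.50
Next 300 kWh × $0.207 = $62.10
Remaining 436 kWh × $0.313 = $136.47
Energy charge = $290.07; + service $7.28 = $297.35

$297.35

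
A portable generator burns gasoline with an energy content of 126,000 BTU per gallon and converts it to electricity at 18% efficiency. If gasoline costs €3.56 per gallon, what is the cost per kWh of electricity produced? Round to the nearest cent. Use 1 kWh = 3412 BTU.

€0.54

Electrical output per gallon = 126,000 BTU × 0.18 / 3412 BTU/kWh = 6.647 kWh
Cost per kWh = €3.56 / 6.647 kWh = €0.536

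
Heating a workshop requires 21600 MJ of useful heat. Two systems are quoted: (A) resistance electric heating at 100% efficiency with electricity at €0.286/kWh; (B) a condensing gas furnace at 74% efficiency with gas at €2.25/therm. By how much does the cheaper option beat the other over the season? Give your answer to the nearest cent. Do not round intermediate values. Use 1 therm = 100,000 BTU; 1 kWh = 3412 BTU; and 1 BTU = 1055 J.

€1093.64

Heat load = 21600 MJ = 21,600,000,000 J / 1055 = 20,473,934 BTU
Gas: input = 20,473,934 / 0.74 = 27,667,478 BTU = 276.7 therm → 276.7 × €2.25 = €622.52
Electric: 20,473,934 BTU / 3412 = 6,001 kWh → × €0.286 = €1,716.16
Difference = |€622.52 − €1,716.16| = €1,093.64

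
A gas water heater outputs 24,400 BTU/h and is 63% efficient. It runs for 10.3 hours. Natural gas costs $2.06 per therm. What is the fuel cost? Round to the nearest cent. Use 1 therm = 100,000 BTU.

Heat delivered = 24,400 BTU/h × 10.3 h = 251,320 BTU
Gas input = 251,320 / 0.63 = 398,921 BTU
= 398,921 / 100,000 = 3.989 therm
Cost = 3.989 × $2.06/therm = $8.22

$8.22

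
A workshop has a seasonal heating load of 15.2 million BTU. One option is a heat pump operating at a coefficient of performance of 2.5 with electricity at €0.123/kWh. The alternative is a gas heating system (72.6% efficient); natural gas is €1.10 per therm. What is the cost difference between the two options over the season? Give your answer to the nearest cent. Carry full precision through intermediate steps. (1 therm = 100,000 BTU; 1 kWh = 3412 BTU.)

€11.12

Heat load = 15.2 × 10⁶ BTU = 15,200,000 BTU
Gas: input = 15,200,000 / 0.726 = 20,936,639 BTU = 209.4 therm → 209.4 × €1.10 = €230.30
Heat pump: 15,200,000 BTU / 3412 = 4,455 kWh heat; / 2.5 = 1,782 kWh in → × €0.123 = €219.18
Difference = |€230.30 − €219.18| = €11.12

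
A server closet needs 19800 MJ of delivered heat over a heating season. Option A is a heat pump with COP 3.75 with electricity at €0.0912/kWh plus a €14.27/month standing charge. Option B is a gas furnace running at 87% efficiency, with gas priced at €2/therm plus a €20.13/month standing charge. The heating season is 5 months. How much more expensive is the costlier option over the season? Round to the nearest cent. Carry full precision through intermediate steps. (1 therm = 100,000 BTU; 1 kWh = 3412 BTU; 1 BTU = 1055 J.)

Heat load = 19800 MJ = 19,800,000,000 J / 1055 = 18,767,773 BTU
Gas: input = 18,767,773 / 0.87 = 21,572,152 BTU = 215.7 therm → 215.7 × €2 = €431.44; + 5 × €20.13 standing = €532.09
Heat pump: 18,767,773 BTU / 3412 = 5,501 kWh heat; / 3.75 = 1,467 kWh in → × €0.0912 = €133.77; + 5 × €14.27 standing = €205.12
Difference = |€532.09 − €205.12| = €326.97

€326.97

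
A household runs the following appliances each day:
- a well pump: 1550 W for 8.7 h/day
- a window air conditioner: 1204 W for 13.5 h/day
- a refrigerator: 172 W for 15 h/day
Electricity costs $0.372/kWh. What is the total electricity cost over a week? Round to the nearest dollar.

$84

well pump: 1550 W × 8.7 h × 7 d = 94,395 Wh = 94.39 kWh
window air conditioner: 1204 W × 13.5 h × 7 d = 113,778 Wh = 113.8 kWh
refrigerator: 172 W × 15 h × 7 d = 18,060 Wh = 18.06 kWh
Total energy = 94.39 + 113.8 + 18.06 = 226.2 kWh
Cost = 226.2 kWh × $0.372 = $84.16 ≈ $84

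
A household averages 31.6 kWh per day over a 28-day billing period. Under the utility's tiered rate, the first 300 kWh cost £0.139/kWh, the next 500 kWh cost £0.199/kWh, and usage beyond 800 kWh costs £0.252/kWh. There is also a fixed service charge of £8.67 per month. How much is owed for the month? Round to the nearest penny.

Usage = 31.6 kWh/day × 28 days = 884.8 kWh
First 300 kWh × £0.139 = £41.70
Next 500 kWh × £0.199 = £99.50
Remaining 84.8 kWh × £0.252 = £21.37
Energy charge = £162.57; + service £8.67 = £171.24

£171.24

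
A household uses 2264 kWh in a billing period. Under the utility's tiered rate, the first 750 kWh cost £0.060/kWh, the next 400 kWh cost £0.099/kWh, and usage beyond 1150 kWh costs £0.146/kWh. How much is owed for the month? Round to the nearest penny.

First 750 kWh × £0.060 = £45.00
Next 400 kWh × £0.099 = £39.60
Remaining 1114 kWh × £0.146 = £162.64
Total = £247.24

£247.24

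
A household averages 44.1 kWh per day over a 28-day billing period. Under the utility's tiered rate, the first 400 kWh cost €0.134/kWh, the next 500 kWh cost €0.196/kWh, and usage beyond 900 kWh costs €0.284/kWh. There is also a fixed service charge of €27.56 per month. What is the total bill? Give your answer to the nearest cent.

€274.24

Usage = 44.1 kWh/day × 28 days = 1234.8 kWh
First 400 kWh × €0.134 = €53.60
Next 500 kWh × €0.196 = €98.00
Remaining 334.8 kWh × €0.284 = €95.08
Energy charge = €246.68; + service €27.56 = €274.24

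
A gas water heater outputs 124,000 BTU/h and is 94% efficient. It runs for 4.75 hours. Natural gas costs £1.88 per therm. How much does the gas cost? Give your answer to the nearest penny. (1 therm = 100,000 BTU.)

Heat delivered = 124,000 BTU/h × 4.75 h = 589,000 BTU
Gas input = 589,000 / 0.94 = 626,596 BTU
= 626,596 / 100,000 = 6.266 therm
Cost = 6.266 × £1.88/therm = £11.78

£11.78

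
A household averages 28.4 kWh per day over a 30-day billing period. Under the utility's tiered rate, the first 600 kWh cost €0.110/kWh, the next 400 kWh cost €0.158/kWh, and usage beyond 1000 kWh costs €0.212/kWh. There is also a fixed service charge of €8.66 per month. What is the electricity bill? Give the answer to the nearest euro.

Usage = 28.4 kWh/day × 30 days = 852 kWh
First 600 kWh × €0.110 = €66.00
Next 252 kWh × €0.158 = €39.82
Remaining tier: 0 kWh (not reached)
Energy charge = €105.82; + service €8.66 = €114.48 ≈ €114

€114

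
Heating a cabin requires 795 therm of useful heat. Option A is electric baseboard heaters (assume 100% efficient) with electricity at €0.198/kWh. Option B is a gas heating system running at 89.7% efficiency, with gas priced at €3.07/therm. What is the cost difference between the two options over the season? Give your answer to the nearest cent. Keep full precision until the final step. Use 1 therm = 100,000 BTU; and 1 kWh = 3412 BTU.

€1892.52

Heat load = 795 therm × 100,000 = 79,500,000 BTU
Gas: input = 79,500,000 / 0.897 = 88,628,763 BTU = 886.3 therm → 886.3 × €3.07 = €2,720.90
Electric: 79,500,000 BTU / 3412 = 23,300 kWh → × €0.198 = €4,613.42
Difference = |€2,720.90 − €4,613.42| = €1,892.52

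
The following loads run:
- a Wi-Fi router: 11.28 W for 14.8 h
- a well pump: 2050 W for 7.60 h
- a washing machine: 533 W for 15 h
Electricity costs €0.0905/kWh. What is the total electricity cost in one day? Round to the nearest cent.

€2.15

Wi-Fi router: 11.28 W × 14.8 h = 167 Wh = 0.1669 kWh
well pump: 2050 W × 7.60 h = 15,580 Wh = 15.58 kWh
washing machine: 533 W × 15 h = 7,995 Wh = 7.995 kWh
Total energy = 0.1669 + 15.58 + 7.995 = 23.74 kWh
Cost = 23.74 kWh × €0.0905 = €2.15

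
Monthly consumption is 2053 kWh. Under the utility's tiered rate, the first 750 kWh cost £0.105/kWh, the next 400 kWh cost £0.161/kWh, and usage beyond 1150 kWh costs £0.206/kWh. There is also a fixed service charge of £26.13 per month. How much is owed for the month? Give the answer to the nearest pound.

First 750 kWh × £0.105 = £78.75
Next 400 kWh × £0.161 = £64.40
Remaining 903 kWh × £0.206 = £186.02
Energy charge = £329.17; + service £26.13 = £355.30 ≈ £355

£355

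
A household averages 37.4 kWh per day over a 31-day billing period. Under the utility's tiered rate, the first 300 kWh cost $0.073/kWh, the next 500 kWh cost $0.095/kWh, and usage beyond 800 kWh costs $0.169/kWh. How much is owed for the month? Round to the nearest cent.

$130.14

Usage = 37.4 kWh/day × 31 days = 1159.4 kWh
First 300 kWh × $0.073 = $21.90
Next 500 kWh × $0.095 = $47.50
Remaining 359.4 kWh × $0.169 = $60.74
Total = $130.14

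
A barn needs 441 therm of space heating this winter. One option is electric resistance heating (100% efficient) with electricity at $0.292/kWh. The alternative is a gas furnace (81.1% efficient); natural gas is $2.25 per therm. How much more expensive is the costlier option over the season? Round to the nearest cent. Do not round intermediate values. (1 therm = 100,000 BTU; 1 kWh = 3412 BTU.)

Heat load = 441 therm × 100,000 = 44,100,000 BTU
Gas: input = 44,100,000 / 0.811 = 54,377,312 BTU = 543.8 therm → 543.8 × $2.25 = $1,223.49
Electric: 44,100,000 BTU / 3412 = 12,920 kWh → × $0.292 = $3,774.09
Difference = |$1,223.49 − $3,774.09| = $2,550.60

$2550.60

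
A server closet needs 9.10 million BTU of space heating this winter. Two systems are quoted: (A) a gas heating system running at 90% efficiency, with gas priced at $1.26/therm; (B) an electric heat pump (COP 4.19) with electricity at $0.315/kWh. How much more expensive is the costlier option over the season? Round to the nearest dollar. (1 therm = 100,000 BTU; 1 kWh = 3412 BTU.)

Heat load = 9.10 × 10⁶ BTU = 9,100,000 BTU
Gas: input = 9,100,000 / 0.90 = 10,111,111 BTU = 101.1 therm → 101.1 × $1.26 = $127.40
Heat pump: 9,100,000 BTU / 3412 = 2,667 kWh heat; / 4.19 = 636.5 kWh in → × $0.315 = $200.51
Difference = |$127.40 − $200.51| = $73.11 ≈ $73

$73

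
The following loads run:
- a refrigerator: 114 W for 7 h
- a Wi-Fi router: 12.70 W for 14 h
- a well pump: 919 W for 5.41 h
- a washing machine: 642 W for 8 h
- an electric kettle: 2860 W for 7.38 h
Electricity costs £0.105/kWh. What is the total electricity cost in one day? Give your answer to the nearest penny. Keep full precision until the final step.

refrigerator: 114 W × 7 h = 798 Wh = 0.798 kWh
Wi-Fi router: 12.70 W × 14 h = 178 Wh = 0.1778 kWh
well pump: 919 W × 5.41 h = 4,972 Wh = 4.972 kWh
washing machine: 642 W × 8 h = 5,136 Wh = 5.136 kWh
electric kettle: 2860 W × 7.38 h = 21,107 Wh = 21.11 kWh
Total energy = 0.798 + 0.1778 + 4.972 + 5.136 + 21.11 = 32.19 kWh
Cost = 32.19 kWh × £0.105 = £3.38

£3.38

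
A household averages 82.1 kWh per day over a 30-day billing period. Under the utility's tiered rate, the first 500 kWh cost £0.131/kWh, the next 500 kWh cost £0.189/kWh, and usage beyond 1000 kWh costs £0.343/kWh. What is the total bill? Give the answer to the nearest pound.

Usage = 82.1 kWh/day × 30 days = 2463 kWh
First 500 kWh × £0.131 = £65.50
Next 500 kWh × £0.189 = £94.50
Remaining 1463 kWh × £0.343 = £501.81
Total = £661.81 ≈ £662

£662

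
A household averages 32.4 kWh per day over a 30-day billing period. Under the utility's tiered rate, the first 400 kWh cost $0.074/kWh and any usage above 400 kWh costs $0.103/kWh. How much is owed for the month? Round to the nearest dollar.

Usage = 32.4 kWh/day × 30 days = 972 kWh
First 400 kWh × $0.074 = $29.60
Remaining 572 kWh × $0.103 = $58.92
Total = $88.52 ≈ $89

$89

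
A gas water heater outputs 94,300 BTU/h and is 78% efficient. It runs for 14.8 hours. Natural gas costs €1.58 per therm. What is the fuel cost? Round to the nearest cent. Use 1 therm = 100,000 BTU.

€28.27

Heat delivered = 94,300 BTU/h × 14.8 h = 1,395,640 BTU
Gas input = 1,395,640 / 0.78 = 1,789,282 BTU
= 1,789,282 / 100,000 = 17.89 therm
Cost = 17.89 × €1.58/therm = €28.27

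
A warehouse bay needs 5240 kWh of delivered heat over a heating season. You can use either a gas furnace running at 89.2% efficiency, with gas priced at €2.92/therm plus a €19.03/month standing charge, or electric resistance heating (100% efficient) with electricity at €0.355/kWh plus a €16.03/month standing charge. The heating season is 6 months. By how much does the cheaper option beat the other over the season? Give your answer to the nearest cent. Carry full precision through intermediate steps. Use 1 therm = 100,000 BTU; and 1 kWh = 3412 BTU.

Heat load = 5240 kWh × 3412 = 17,878,880 BTU
Gas: input = 17,878,880 / 0.892 = 20,043,587 BTU = 200.4 therm → 200.4 × €2.92 = €585.27; + 6 × €19.03 standing = €699.45
Electric: 17,878,880 BTU / 3412 = 5,240 kWh → × €0.355 = €1,860.20; + 6 × €16.03 standing = €1,956.38
Difference = |€699.45 − €1,956.38| = €1,256.93

€1256.93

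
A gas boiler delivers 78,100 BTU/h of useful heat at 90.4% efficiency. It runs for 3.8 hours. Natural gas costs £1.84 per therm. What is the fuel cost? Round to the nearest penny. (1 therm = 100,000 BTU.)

Heat delivered = 78,100 BTU/h × 3.8 h = 296,780 BTU
Gas input = 296,780 / 0.904 = 328,296 BTU
= 328,296 / 100,000 = 3.283 therm
Cost = 3.283 × £1.84/therm = £6.04

£6.04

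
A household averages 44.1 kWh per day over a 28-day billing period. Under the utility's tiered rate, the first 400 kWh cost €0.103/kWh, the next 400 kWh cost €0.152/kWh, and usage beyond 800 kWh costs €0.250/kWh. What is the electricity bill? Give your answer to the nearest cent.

€210.70

Usage = 44.1 kWh/day × 28 days = 1234.8 kWh
First 400 kWh × €0.103 = €41.20
Next 400 kWh × €0.152 = €60.80
Remaining 434.8 kWh × €0.250 = €108.70
Total = €210.70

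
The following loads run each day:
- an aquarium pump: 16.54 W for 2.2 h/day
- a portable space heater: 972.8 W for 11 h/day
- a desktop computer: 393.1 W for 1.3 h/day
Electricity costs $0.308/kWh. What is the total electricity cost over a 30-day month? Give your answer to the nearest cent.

aquarium pump: 16.54 W × 2.2 h × 30 d = 1,092 Wh = 1.092 kWh
portable space heater: 972.8 W × 11 h × 30 d = 321,024 Wh = 321 kWh
desktop computer: 393.1 W × 1.3 h × 30 d = 15,331 Wh = 15.33 kWh
Total energy = 1.092 + 321 + 15.33 = 337.4 kWh
Cost = 337.4 kWh × $0.308 = $103.93

$103.93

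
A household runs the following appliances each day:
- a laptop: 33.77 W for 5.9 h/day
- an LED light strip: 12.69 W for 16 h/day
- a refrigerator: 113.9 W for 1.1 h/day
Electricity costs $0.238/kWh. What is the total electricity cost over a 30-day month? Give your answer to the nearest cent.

laptop: 33.77 W × 5.9 h × 30 d = 5,977 Wh = 5.977 kWh
LED light strip: 12.69 W × 16 h × 30 d = 6,091 Wh = 6.091 kWh
refrigerator: 113.9 W × 1.1 h × 30 d = 3,759 Wh = 3.759 kWh
Total energy = 5.977 + 6.091 + 3.759 = 15.83 kWh
Cost = 15.83 kWh × $0.238 = $3.77

$3.77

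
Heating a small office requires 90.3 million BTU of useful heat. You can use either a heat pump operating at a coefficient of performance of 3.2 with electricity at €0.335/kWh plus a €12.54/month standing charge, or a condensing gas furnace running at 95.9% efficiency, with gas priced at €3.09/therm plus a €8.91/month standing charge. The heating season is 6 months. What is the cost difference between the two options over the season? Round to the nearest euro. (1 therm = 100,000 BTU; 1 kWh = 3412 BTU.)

Heat load = 90.3 × 10⁶ BTU = 90,300,000 BTU
Gas: input = 90,300,000 / 0.959 = 94,160,584 BTU = 941.6 therm → 941.6 × €3.09 = €2,909.56; + 6 × €8.91 standing = €2,963.02
Heat pump: 90,300,000 BTU / 3412 = 26,470 kWh heat; / 3.2 = 8,270 kWh in → × €0.335 = €2,770.60; + 6 × €12.54 standing = €2,845.84
Difference = |€2,963.02 − €2,845.84| = €117.18 ≈ €117

€117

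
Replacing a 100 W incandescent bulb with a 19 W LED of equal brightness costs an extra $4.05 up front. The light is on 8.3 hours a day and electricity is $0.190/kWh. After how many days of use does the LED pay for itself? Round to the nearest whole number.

32 days

Power saved = 100 − 19 = 81 W
Daily energy saved = 81 W × 8.3 h = 672.3 Wh = 0.6723 kWh
Daily savings = 0.6723 × $0.190 = $0.1277
Payback = $4.05 / $0.1277 per day = 31.71 days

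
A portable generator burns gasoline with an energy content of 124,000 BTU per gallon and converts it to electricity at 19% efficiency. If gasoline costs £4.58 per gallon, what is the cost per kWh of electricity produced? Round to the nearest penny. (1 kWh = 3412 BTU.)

Electrical output per gallon = 124,000 BTU × 0.19 / 3412 BTU/kWh = 6.905 kWh
Cost per kWh = £4.58 / 6.905 kWh = £0.663

£0.66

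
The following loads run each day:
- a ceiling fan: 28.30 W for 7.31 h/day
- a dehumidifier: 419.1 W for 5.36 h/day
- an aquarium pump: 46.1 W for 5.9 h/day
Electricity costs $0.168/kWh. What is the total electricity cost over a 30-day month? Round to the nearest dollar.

$14

ceiling fan: 28.30 W × 7.31 h × 30 d = 6,206 Wh = 6.206 kWh
dehumidifier: 419.1 W × 5.36 h × 30 d = 67,391 Wh = 67.39 kWh
aquarium pump: 46.1 W × 5.9 h × 30 d = 8,160 Wh = 8.16 kWh
Total energy = 6.206 + 67.39 + 8.16 = 81.76 kWh
Cost = 81.76 kWh × $0.168 = $13.74 ≈ $14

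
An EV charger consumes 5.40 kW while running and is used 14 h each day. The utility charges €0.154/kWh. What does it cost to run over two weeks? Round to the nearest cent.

Energy = 5400 W × 14 h/day × 14 days = 1,058,400 Wh = 1,058 kWh
Cost = 1,058 kWh × €0.154/kWh = €162.99

€162.99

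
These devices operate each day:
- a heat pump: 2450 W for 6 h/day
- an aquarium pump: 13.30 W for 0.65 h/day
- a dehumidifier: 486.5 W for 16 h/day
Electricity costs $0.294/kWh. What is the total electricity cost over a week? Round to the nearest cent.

heat pump: 2450 W × 6 h × 7 d = 102,900 Wh = 102.9 kWh
aquarium pump: 13.30 W × 0.65 h × 7 d = 61 Wh = 0.06052 kWh
dehumidifier: 486.5 W × 16 h × 7 d = 54,488 Wh = 54.49 kWh
Total energy = 102.9 + 0.06052 + 54.49 = 157.4 kWh
Cost = 157.4 kWh × $0.294 = $46.29

$46.29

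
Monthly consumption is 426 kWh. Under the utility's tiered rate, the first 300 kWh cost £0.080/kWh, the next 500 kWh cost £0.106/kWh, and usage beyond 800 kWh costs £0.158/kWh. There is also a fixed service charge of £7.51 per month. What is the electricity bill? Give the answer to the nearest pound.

First 300 kWh × £0.080 = £24.00
Next 126 kWh × £0.106 = £13.36
Remaining tier: 0 kWh (not reached)
Energy charge = £37.36; + service £7.51 = £44.87 ≈ £45

£45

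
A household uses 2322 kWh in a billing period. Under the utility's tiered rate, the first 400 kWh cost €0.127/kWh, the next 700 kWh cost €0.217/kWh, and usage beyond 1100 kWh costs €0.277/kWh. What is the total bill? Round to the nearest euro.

€541

First 400 kWh × €0.127 = €50.80
Next 700 kWh × €0.217 = €151.90
Remaining 1222 kWh × €0.277 = €338.49
Total = €541.19 ≈ €541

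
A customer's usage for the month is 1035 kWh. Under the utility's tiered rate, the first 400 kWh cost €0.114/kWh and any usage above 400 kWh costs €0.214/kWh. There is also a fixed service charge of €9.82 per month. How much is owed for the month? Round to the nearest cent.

€191.31

First 400 kWh × €0.114 = €45.60
Remaining 635 kWh × €0.214 = €135.89
Energy charge = €181.49; + service €9.82 = €191.31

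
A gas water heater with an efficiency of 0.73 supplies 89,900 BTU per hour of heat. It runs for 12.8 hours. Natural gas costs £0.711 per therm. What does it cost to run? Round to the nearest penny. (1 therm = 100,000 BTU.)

Heat delivered = 89,900 BTU/h × 12.8 h = 1,150,720 BTU
Gas input = 1,150,720 / 0.73 = 1,576,329 BTU
= 1,576,329 / 100,000 = 15.76 therm
Cost = 15.76 × £0.711/therm = £11.21

£11.21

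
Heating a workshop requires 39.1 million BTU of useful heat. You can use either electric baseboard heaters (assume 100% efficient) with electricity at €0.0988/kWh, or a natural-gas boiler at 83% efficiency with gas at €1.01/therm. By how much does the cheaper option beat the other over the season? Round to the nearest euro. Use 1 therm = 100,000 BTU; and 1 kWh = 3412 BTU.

€656

Heat load = 39.1 × 10⁶ BTU = 39,100,000 BTU
Gas: input = 39,100,000 / 0.83 = 47,108,434 BTU = 471.1 therm → 471.1 × €1.01 = €475.80
Electric: 39,100,000 BTU / 3412 = 11,460 kWh → × €0.0988 = €1,132.20
Difference = |€475.80 − €1,132.20| = €656.41 ≈ €656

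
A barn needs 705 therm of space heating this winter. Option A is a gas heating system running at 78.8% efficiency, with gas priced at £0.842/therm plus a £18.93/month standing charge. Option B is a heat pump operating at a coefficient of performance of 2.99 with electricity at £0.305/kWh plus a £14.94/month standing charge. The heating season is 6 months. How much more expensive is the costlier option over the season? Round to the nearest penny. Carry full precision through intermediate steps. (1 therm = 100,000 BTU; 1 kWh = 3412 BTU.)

£1330.45

Heat load = 705 therm × 100,000 = 70,500,000 BTU
Gas: input = 70,500,000 / 0.788 = 89,467,005 BTU = 894.7 therm → 894.7 × £0.842 = £753.31; + 6 × £18.93 standing = £866.89
Heat pump: 70,500,000 BTU / 3412 = 20,660 kWh heat; / 2.99 = 6,910 kWh in → × £0.305 = £2,107.70; + 6 × £14.94 standing = £2,197.34
Difference = |£866.89 − £2,197.34| = £1,330.45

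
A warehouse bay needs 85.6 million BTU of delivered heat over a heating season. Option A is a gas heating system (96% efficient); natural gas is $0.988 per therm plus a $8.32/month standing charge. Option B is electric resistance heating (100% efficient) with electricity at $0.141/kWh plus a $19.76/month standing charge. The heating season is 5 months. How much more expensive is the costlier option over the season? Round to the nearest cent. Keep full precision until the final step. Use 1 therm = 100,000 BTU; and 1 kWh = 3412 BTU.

Heat load = 85.6 × 10⁶ BTU = 85,600,000 BTU
Gas: input = 85,600,000 / 0.960 = 89,166,667 BTU = 891.7 therm → 891.7 × $0.988 = $880.97; + 5 × $8.32 standing = $922.57
Electric: 85,600,000 BTU / 3412 = 25,090 kWh → × $0.141 = $3,537.40; + 5 × $19.76 standing = $3,636.20
Difference = |$922.57 − $3,636.20| = $2,713.63

$2713.63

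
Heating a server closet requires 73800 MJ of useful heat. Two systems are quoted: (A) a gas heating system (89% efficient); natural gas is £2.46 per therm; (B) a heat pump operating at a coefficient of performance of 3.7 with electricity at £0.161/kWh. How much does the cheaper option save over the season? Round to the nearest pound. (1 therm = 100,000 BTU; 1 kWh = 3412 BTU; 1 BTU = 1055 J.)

Heat load = 73800 MJ = 73,800,000,000 J / 1055 = 69,952,607 BTU
Gas: input = 69,952,607 / 0.89 = 78,598,434 BTU = 786 therm → 786 × £2.46 = £1,933.52
Heat pump: 69,952,607 BTU / 3412 = 20,500 kWh heat; / 3.7 = 5,541 kWh in → × £0.161 = £892.11
Difference = |£1,933.52 − £892.11| = £1,041.41 ≈ £1041

£1041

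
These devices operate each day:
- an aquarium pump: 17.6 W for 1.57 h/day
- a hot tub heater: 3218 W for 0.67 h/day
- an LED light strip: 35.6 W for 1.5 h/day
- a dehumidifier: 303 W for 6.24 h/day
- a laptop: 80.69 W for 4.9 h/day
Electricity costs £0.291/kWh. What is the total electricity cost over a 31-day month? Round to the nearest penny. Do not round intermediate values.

£40.80

aquarium pump: 17.6 W × 1.57 h × 31 d = 857 Wh = 0.8566 kWh
hot tub heater: 3218 W × 0.67 h × 31 d = 66,838 Wh = 66.84 kWh
LED light strip: 35.6 W × 1.5 h × 31 d = 1,655 Wh = 1.655 kWh
dehumidifier: 303 W × 6.24 h × 31 d = 58,612 Wh = 58.61 kWh
laptop: 80.69 W × 4.9 h × 31 d = 12,257 Wh = 12.26 kWh
Total energy = 0.8566 + 66.84 + 1.655 + 58.61 + 12.26 = 140.2 kWh
Cost = 140.2 kWh × £0.291 = £40.80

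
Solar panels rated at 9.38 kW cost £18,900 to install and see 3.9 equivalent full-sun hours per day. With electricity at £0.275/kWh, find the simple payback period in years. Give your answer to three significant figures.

5.15 years

Daily generation = 9.38 kW × 3.9 h = 36.58 kWh
Annual generation = 36.58 × 365 = 13352 kWh
Annual savings = 13352 × £0.275 = £3,671.92
Payback = £18,900 / £3,671.92 = 5.15 years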